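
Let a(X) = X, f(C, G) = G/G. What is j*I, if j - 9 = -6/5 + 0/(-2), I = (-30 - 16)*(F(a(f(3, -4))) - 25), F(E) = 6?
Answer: 34086/5 ≈ 6817.2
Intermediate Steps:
f(C, G) = 1
I = 874 (I = (-30 - 16)*(6 - 25) = -46*(-19) = 874)
j = 39/5 (j = 9 + (-6/5 + 0/(-2)) = 9 + (-6*⅕ + 0*(-½)) = 9 + (-6/5 + 0) = 9 - 6/5 = 39/5 ≈ 7.8000)
j*I = (39/5)*874 = 34086/5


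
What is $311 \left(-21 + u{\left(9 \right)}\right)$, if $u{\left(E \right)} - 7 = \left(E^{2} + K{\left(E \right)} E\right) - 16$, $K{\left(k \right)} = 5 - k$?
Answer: $4665$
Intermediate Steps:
$u{\left(E \right)} = -9 + E^{2} + E \left(5 - E\right)$ ($u{\left(E \right)} = 7 - \left(16 - E^{2} - \left(5 - E\right) E\right) = 7 - \left(16 - E^{2} - E \left(5 - E\right)\right) = 7 + \left(-16 + E^{2} + E \left(5 - E\right)\right) = -9 + E^{2} + E \left(5 - E\right)$)
$311 \left(-21 + u{\left(9 \right)}\right) = 311 \left(-21 + \left(-9 + 5 \cdot 9\right)\right) = 311 \left(-21 + \left(-9 + 45\right)\right) = 311 \left(-21 + 36\right) = 311 \cdot 15 = 4665$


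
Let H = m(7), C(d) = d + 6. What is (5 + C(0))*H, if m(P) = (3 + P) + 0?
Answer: 110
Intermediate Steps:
C(d) = 6 + d
m(P) = 3 + P
H = 10 (H = 3 + 7 = 10)
(5 + C(0))*H = (5 + (6 + 0))*10 = (5 + 6)*10 = 11*10 = 110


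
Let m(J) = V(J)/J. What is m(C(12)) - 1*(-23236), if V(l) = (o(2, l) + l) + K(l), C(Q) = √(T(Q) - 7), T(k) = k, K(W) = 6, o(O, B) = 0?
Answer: 23237 + 6*√5/5 ≈ 23240.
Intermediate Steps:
C(Q) = √(-7 + Q) (C(Q) = √(Q - 7) = √(-7 + Q))
V(l) = 6 + l (V(l) = (0 + l) + 6 = l + 6 = 6 + l)
m(J) = (6 + J)/J
m(C(12)) - 1*(-23236) = (6 + √(-7 + 12))/(√(-7 + 12)) - 1*(-23236) = (6 + √5)/(√5) + 23236 = (√5/5)*(6 + √5) + 23236 = √5*(6 + √5)/5 + 23236 = 23236 + √5*(6 + √5)/5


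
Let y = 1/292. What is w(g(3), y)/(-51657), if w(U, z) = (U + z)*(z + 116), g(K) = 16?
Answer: -52762843/1468160816 ≈ -0.035938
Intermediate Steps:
y = 1/292 ≈ 0.0034247
w(U, z) = (116 + z)*(U + z) (w(U, z) = (U + z)*(116 + z) = (116 + z)*(U + z))
w(g(3), y)/(-51657) = ((1/292)² + 116*16 + 116*(1/292) + 16*(1/292))/(-51657) = (1/85264 + 1856 + 29/73 + 4/73)*(-1/51657) = (158288529/85264)*(-1/51657) = -52762843/1468160816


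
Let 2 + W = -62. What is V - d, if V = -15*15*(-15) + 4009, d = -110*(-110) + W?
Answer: -4652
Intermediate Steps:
W = -64 (W = -2 - 62 = -64)
d = 12036 (d = -110*(-110) - 64 = 12100 - 64 = 12036)
V = 7384 (V = -225*(-15) + 4009 = 3375 + 4009 = 7384)
V - d = 7384 - 1*12036 = 7384 - 12036 = -4652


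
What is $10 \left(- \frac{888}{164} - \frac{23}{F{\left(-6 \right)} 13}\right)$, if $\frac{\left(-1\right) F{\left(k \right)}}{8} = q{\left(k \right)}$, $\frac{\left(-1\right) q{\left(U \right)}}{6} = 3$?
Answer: $- \frac{2082635}{38376} \approx -54.269$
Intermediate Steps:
$q{\left(U \right)} = -18$ ($q{\left(U \right)} = \left(-6\right) 3 = -18$)
$F{\left(k \right)} = 144$ ($F{\left(k \right)} = \left(-8\right) \left(-18\right) = 144$)
$10 \left(- \frac{888}{164} - \frac{23}{F{\left(-6 \right)} 13}\right) = 10 \left(- \frac{888}{164} - \frac{23}{144 \cdot 13}\right) = 10 \left(\left(-888\right) \frac{1}{164} - \frac{23}{1872}\right) = 10 \left(- \frac{222}{41} - \frac{23}{1872}\right) = 10 \left(- \frac{416527}{76752}\right) = - \frac{2082635}{38376}$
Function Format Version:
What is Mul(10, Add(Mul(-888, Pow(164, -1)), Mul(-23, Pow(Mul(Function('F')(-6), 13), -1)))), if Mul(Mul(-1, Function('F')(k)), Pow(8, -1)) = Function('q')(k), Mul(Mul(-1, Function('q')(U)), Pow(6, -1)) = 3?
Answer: Rational(-2082635, 38376) ≈ -54.269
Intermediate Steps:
Function('q')(U) = -18 (Function('q')(U) = Mul(-6, 3) = -18)
Function('F')(k) = 144 (Function('F')(k) = Mul(-8, -18) = 144)
Mul(10, Add(Mul(-888, Pow(164, -1)), Mul(-23, Pow(Mul(Function('F')(-6), 13), -1)))) = Mul(10, Add(Mul(-888, Pow(164, -1)), Mul(-23, Pow(Mul(144, 13), -1)))) = Mul(10, Add(Mul(-888, Rational(1, 164)), Mul(-23, Pow(1872, -1)))) = Mul(10, Add(Rational(-222, 41), Mul(-23, Rational(1, 1872)))) = Mul(10, Add(Rational(-222, 41), Rational(-23, 1872))) = Mul(10, Rational(-416527, 76752)) = Rational(-2082635, 38376)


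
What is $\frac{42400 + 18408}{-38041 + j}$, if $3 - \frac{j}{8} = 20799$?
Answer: $- \frac{60808}{204409} \approx -0.29748$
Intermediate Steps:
$j = -166368$ ($j = 24 - 166392 = -166368$)
$\frac{42400 + 18408}{-38041 + j} = \frac{42400 + 18408}{-38041 - 166368} = \frac{60808}{-204409} = 60808 \left(- \frac{1}{204409}\right) = - \frac{60808}{204409}$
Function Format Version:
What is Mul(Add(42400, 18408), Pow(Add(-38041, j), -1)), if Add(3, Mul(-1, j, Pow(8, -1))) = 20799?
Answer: Rational(-60808, 204409) ≈ -0.29748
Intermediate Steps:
j = -166368 (j = Add(24, Mul(-8, 20799)) = Add(24, -166392) = -166368)
Mul(Add(42400, 18408), Pow(Add(-38041, j), -1)) = Mul(Add(42400, 18408), Pow(Add(-38041, -166368), -1)) = Mul(60808, Pow(-204409, -1)) = Mul(60808, Rational(-1, 204409)) = Rational(-60808, 204409)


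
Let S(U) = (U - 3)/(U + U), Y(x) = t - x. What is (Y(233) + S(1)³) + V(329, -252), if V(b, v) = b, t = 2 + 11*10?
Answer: 207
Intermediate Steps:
t = 112 (t = 2 + 110 = 112)
Y(x) = 112 - x
S(U) = (-3 + U)/(2*U) (S(U) = (-3 + U)/((2*U)) = (-3 + U)*(1/(2*U)) = (-3 + U)/(2*U))
(Y(233) + S(1)³) + V(329, -252) = ((112 - 1*233) + ((½)*(-3 + 1)/1)³) + 329 = ((112 - 233) + ((½)*1*(-2))³) + 329 = (-121 + (-1)³) + 329 = (-121 - 1) + 329 = -122 + 329 = 207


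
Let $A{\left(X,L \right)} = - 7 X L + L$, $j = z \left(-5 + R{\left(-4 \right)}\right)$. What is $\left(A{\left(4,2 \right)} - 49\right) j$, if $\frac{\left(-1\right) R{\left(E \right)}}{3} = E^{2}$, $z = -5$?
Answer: $-27295$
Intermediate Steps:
$R{\left(E \right)} = - 3 E^{2}$
$j = 265$ ($j = - 5 \left(-5 - 3 \left(-4\right)^{2}\right) = - 5 \left(-5 - 48\right) = \left(-5\right) \left(-53\right) = 265$)
$A{\left(X,L \right)} = L - 7 L X$ ($A{\left(X,L \right)} = - 7 L X + L = L - 7 L X$)
$\left(A{\left(4,2 \right)} - 49\right) j = \left(2 \left(1 - 28\right) - 49\right) 265 = \left(2 \left(-27\right) - 49\right) 265 = \left(-54 - 49\right) 265 = \left(-103\right) 265 = -27295$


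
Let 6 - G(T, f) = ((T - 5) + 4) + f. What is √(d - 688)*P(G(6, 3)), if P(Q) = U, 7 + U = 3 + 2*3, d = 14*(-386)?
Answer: 4*I*√1523 ≈ 156.1*I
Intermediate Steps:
d = -5404
U = 2 (U = -7 + (3 + 2*3) = -7 + (3 + 6) = -7 + 9 = 2)
G(T, f) = 7 - T - f (G(T, f) = 6 - (((T - 5) + 4) + f) = 6 - (((-5 + T) + 4) + f) = 6 - ((-1 + T) + f) = 6 - (-1 + T + f) = 6 + (1 - T - f) = 7 - T - f)
P(Q) = 2
√(d - 688)*P(G(6, 3)) = √(-5404 - 688)*2 = √(-6092)*2 = (2*I*√1523)*2 = 4*I*√1523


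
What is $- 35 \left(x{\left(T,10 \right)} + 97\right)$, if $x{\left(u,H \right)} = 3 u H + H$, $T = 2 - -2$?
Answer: $-7945$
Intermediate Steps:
$T = 4$ ($T = 2 + 2 = 4$)
$x{\left(u,H \right)} = H + 3 H u$ ($x{\left(u,H \right)} = 3 H u + H = H + 3 H u$)
$- 35 \left(x{\left(T,10 \right)} + 97\right) = - 35 \left(10 \left(1 + 3 \cdot 4\right) + 97\right) = - 35 \left(10 \left(1 + 12\right) + 97\right) = - 35 \left(10 \cdot 13 + 97\right) = - 35 \left(130 + 97\right) = \left(-35\right) 227 = -7945$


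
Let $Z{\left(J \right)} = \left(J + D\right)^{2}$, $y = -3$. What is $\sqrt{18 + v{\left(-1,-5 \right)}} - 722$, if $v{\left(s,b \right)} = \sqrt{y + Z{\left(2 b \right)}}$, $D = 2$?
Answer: $-722 + \sqrt{18 + \sqrt{61}} \approx -716.92$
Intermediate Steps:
$Z{\left(J \right)} = \left(2 + J\right)^{2}$ ($Z{\left(J \right)} = \left(J + 2\right)^{2} = \left(2 + J\right)^{2}$)
$v{\left(s,b \right)} = \sqrt{-3 + \left(2 + 2 b\right)^{2}}$
$\sqrt{18 + v{\left(-1,-5 \right)}} - 722 = \sqrt{18 + \sqrt{-3 + 4 \left(1 - 5\right)^{2}}} - 722 = \sqrt{18 + \sqrt{-3 + 4 \left(-4\right)^{2}}} - 722 = \sqrt{18 + \sqrt{-3 + 4 \cdot 16}} - 722 = \sqrt{18 + \sqrt{-3 + 64}} - 722 = \sqrt{18 + \sqrt{61}} - 722 = -722 + \sqrt{18 + \sqrt{61}}$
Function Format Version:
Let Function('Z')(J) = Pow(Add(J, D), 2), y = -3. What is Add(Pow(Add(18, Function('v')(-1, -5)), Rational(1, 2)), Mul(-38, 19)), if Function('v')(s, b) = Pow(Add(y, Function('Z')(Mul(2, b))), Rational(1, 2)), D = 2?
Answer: Add(-722, Pow(Add(18, Pow(61, Rational(1, 2))), Rational(1, 2))) ≈ -716.92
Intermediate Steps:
Function('Z')(J) = Pow(Add(2, J), 2) (Function('Z')(J) = Pow(Add(J, 2), 2) = Pow(Add(2, J), 2))
Function('v')(s, b) = Pow(Add(-3, Pow(Add(2, Mul(2, b)), 2)), Rational(1, 2))
Add(Pow(Add(18, Function('v')(-1, -5)), Rational(1, 2)), Mul(-38, 19)) = Add(Pow(Add(18, Pow(Add(-3, Mul(4, Pow(Add(1, -5), 2))), Rational(1, 2))), Rational(1, 2)), Mul(-38, 19)) = Add(Pow(Add(18, Pow(Add(-3, Mul(4, Pow(-4, 2))), Rational(1, 2))), Rational(1, 2)), -722) = Add(Pow(Add(18, Pow(Add(-3, Mul(4, 16)), Rational(1, 2))), Rational(1, 2)), -722) = Add(Pow(Add(18, Pow(Add(-3, 64), Rational(1, 2))), Rational(1, 2)), -722) = Add(Pow(Add(18, Pow(61, Rational(1, 2))), Rational(1, 2)), -722) = Add(-722, Pow(Add(18, Pow(61, Rational(1, 2))), Rational(1, 2)))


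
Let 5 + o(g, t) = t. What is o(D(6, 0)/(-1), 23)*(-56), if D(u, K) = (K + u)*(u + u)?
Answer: -1008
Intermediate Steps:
D(u, K) = 2*u*(K + u) (D(u, K) = (K + u)*(2*u) = 2*u*(K + u))
o(g, t) = -5 + t
o(D(6, 0)/(-1), 23)*(-56) = (-5 + 23)*(-56) = 18*(-56) = -1008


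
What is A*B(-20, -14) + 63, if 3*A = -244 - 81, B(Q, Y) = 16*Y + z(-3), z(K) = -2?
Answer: 73639/3 ≈ 24546.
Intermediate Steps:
B(Q, Y) = -2 + 16*Y (B(Q, Y) = 16*Y - 2 = -2 + 16*Y)
A = -325/3 (A = (-244 - 81)/3 = (1/3)*(-325) = -325/3 ≈ -108.33)
A*B(-20, -14) + 63 = -325*(-2 + 16*(-14))/3 + 63 = -325*(-2 - 224)/3 + 63 = -325/3*(-226) + 63 = 73450/3 + 63 = 73639/3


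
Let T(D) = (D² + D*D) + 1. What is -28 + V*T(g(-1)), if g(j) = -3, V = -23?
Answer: -465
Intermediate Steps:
T(D) = 1 + 2*D² (T(D) = (D² + D²) + 1 = 2*D² + 1 = 1 + 2*D²)
-28 + V*T(g(-1)) = -28 - 23*(1 + 2*(-3)²) = -28 - 23*(1 + 2*9) = -28 - 23*(1 + 18) = -28 - 23*19 = -28 - 437 = -465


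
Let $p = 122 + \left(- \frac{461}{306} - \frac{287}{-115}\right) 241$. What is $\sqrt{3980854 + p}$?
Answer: $\frac{\sqrt{547786831654570}}{11730} \approx 1995.3$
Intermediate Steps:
$p = \frac{12681667}{35190}$ ($p = 122 + \left(\left(-461\right) \frac{1}{306} - - \frac{287}{115}\right) 241 = 122 + \left(- \frac{461}{306} + \frac{287}{115}\right) 241 = 122 + \frac{34807}{35190} \cdot 241 = 122 + \frac{8388487}{35190} = \frac{12681667}{35190} \approx 360.38$)
$\sqrt{3980854 + p} = \sqrt{3980854 + \frac{12681667}{35190}} = \sqrt{\frac{140098933927}{35190}} = \frac{\sqrt{547786831654570}}{11730}$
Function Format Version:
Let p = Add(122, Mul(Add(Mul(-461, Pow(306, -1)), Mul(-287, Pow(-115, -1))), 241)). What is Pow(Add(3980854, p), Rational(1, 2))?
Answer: Mul(Rational(1, 11730), Pow(547786831654570, Rational(1, 2))) ≈ 1995.3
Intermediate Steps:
p = Rational(12681667, 35190) (p = Add(122, Mul(Add(Mul(-461, Rational(1, 306)), Mul(-287, Rational(-1, 115))), 241)) = Add(122, Mul(Add(Rational(-461, 306), Rational(287, 115)), 241)) = Add(122, Mul(Rational(34807, 35190), 241)) = Add(122, Rational(8388487, 35190)) = Rational(12681667, 35190) ≈ 360.38)
Pow(Add(3980854, p), Rational(1, 2)) = Pow(Add(3980854, Rational(12681667, 35190)), Rational(1, 2)) = Pow(Rational(140098933927, 35190), Rational(1, 2)) = Mul(Rational(1, 11730), Pow(547786831654570, Rational(1, 2)))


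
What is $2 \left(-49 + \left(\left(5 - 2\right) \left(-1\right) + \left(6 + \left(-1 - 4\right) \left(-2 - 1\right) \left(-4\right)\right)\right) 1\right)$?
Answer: $-212$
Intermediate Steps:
$2 \left(-49 + \left(\left(5 - 2\right) \left(-1\right) + \left(6 + \left(-1 - 4\right) \left(-2 - 1\right) \left(-4\right)\right)\right) 1\right) = 2 \left(-49 + \left(3 \left(-1\right) + \left(6 + \left(-5\right) \left(-3\right) \left(-4\right)\right)\right) 1\right) = 2 \left(-49 + \left(-3 + \left(6 + 15 \left(-4\right)\right)\right) 1\right) = 2 \left(-49 + \left(-3 + \left(6 - 60\right)\right) 1\right) = 2 \left(-49 + \left(-3 - 54\right) 1\right) = 2 \left(-49 - 57\right) = 2 \left(-106\right) = -212$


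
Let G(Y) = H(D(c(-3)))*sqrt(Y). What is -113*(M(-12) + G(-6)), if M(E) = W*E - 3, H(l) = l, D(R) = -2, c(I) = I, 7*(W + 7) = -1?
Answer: -65427/7 + 226*I*sqrt(6) ≈ -9346.7 + 553.58*I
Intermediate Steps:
W = -50/7 (W = -7 + (1/7)*(-1) = -7 - 1/7 = -50/7 ≈ -7.1429)
G(Y) = -2*sqrt(Y)
M(E) = -3 - 50*E/7 (M(E) = -50*E/7 - 3 = -3 - 50*E/7)
-113*(M(-12) + G(-6)) = -113*((-3 - 50/7*(-12)) - 2*I*sqrt(6)) = -113*((-3 + 600/7) - 2*I*sqrt(6)) = -113*(579/7 - 2*I*sqrt(6)) = -65427/7 + 226*I*sqrt(6)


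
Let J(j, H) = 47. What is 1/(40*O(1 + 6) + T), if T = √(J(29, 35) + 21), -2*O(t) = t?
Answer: -35/4883 - √17/9766 ≈ -0.0075899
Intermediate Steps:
O(t) = -t/2
T = 2*√17 (T = √(47 + 21) = √68 = 2*√17 ≈ 8.2462)
1/(40*O(1 + 6) + T) = 1/(40*(-(1 + 6)/2) + 2*√17) = 1/(40*(-½*7) + 2*√17) = 1/(40*(-7/2) + 2*√17) = 1/(-140 + 2*√17)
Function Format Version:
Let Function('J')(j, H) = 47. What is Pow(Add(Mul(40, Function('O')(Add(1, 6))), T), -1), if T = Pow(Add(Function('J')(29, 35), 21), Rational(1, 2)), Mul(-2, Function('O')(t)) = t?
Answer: Add(Rational(-35, 4883), Mul(Rational(-1, 9766), Pow(17, Rational(1, 2)))) ≈ -0.0075899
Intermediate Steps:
Function('O')(t) = Mul(Rational(-1, 2), t)
T = Mul(2, Pow(17, Rational(1, 2))) (T = Pow(Add(47, 21), Rational(1, 2)) = Pow(68, Rational(1, 2)) = Mul(2, Pow(17, Rational(1, 2))) ≈ 8.2462)
Pow(Add(Mul(40, Function('O')(Add(1, 6))), T), -1) = Pow(Add(Mul(40, Mul(Rational(-1, 2), Add(1, 6))), Mul(2, Pow(17, Rational(1, 2)))), -1) = Pow(Add(Mul(40, Mul(Rational(-1, 2), 7)), Mul(2, Pow(17, Rational(1, 2)))), -1) = Pow(Add(Mul(40, Rational(-7, 2)), Mul(2, Pow(17, Rational(1, 2)))), -1) = Pow(Add(-140, Mul(2, Pow(17, Rational(1, 2)))), -1)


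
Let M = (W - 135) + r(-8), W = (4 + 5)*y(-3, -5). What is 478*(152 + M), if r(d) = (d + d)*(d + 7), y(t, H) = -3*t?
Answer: 54492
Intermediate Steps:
r(d) = 2*d*(7 + d) (r(d) = (2*d)*(7 + d) = 2*d*(7 + d))
W = 81 (W = (4 + 5)*(-3*(-3)) = 9*9 = 81)
M = -38 (M = (81 - 135) + 2*(-8)*(7 - 8) = -54 + 2*(-8)*(-1) = -54 + 16 = -38)
478*(152 + M) = 478*(152 - 38) = 478*114 = 54492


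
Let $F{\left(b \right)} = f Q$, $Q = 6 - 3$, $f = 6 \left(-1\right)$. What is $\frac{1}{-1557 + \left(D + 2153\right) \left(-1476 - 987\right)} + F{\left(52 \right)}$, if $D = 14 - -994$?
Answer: $- \frac{140167801}{7787100} \approx -18.0$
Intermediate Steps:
$D = 1008$ ($D = 14 + 994 = 1008$)
$f = -6$
$Q = 3$
$F{\left(b \right)} = -18$ ($F{\left(b \right)} = \left(-6\right) 3 = -18$)
$\frac{1}{-1557 + \left(D + 2153\right) \left(-1476 - 987\right)} + F{\left(52 \right)} = \frac{1}{-1557 + \left(1008 + 2153\right) \left(-1476 - 987\right)} - 18 = \frac{1}{-1557 + 3161 \left(-2463\right)} - 18 = \frac{1}{-1557 - 7785543} - 18 = \frac{1}{-7787100} - 18 = - \frac{1}{7787100} - 18 = - \frac{140167801}{7787100}$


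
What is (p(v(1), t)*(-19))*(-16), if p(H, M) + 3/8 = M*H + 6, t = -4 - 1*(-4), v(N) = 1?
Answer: 1710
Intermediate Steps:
t = 0 (t = -4 + 4 = 0)
p(H, M) = 45/8 + H*M (p(H, M) = -3/8 + (M*H + 6) = -3/8 + (H*M + 6) = -3/8 + (6 + H*M) = 45/8 + H*M)
(p(v(1), t)*(-19))*(-16) = ((45/8 + 1*0)*(-19))*(-16) = ((45/8 + 0)*(-19))*(-16) = ((45/8)*(-19))*(-16) = -855/8*(-16) = 1710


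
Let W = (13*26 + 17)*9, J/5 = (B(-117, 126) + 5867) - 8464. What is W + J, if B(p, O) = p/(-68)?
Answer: -665135/68 ≈ -9781.4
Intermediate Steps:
B(p, O) = -p/68 (B(p, O) = p*(-1/68) = -p/68)
J = -882395/68 (J = 5*((-1/68*(-117) + 5867) - 8464) = 5*((117/68 + 5867) - 8464) = 5*(399073/68 - 8464) = 5*(-176479/68) = -882395/68 ≈ -12976.)
W = 3195 (W = (338 + 17)*9 = 355*9 = 3195)
W + J = 3195 - 882395/68 = -665135/68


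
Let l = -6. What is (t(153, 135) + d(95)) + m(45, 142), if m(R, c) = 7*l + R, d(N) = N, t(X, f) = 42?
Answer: 140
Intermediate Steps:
m(R, c) = -42 + R (m(R, c) = 7*(-6) + R = -42 + R)
(t(153, 135) + d(95)) + m(45, 142) = (42 + 95) + (-42 + 45) = 137 + 3 = 140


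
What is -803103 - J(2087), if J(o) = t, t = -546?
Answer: -802557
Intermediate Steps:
J(o) = -546
-803103 - J(2087) = -803103 - 1*(-546) = -803103 + 546 = -802557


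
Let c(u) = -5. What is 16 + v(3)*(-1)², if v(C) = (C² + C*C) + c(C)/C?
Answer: 97/3 ≈ 32.333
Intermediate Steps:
v(C) = -5/C + 2*C² (v(C) = (C² + C*C) - 5/C = (C² + C²) - 5/C = 2*C² - 5/C = -5/C + 2*C²)
16 + v(3)*(-1)² = 16 + ((-5 + 2*3³)/3)*(-1)² = 16 + ((-5 + 2*27)/3)*1 = 16 + ((-5 + 54)/3)*1 = 16 + ((⅓)*49)*1 = 16 + (49/3)*1 = 16 + 49/3 = 97/3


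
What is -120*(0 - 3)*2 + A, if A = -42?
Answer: 678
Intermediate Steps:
-120*(0 - 3)*2 + A = -120*(0 - 3)*2 - 42 = -(-360)*2 - 42 = -120*(-6) - 42 = 720 - 42 = 678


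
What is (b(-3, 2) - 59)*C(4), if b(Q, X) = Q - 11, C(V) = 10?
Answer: -730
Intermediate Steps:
b(Q, X) = -11 + Q
(b(-3, 2) - 59)*C(4) = ((-11 - 3) - 59)*10 = (-14 - 59)*10 = -73*10 = -730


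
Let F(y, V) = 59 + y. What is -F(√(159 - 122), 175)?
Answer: -59 - √37 ≈ -65.083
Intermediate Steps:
-F(√(159 - 122), 175) = -(59 + √(159 - 122)) = -(59 + √37) = -59 - √37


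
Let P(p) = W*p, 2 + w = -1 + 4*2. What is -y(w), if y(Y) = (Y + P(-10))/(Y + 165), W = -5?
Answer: -11/34 ≈ -0.32353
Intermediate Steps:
w = 5 (w = -2 + (-1 + 4*2) = -2 + (-1 + 8) = -2 + 7 = 5)
P(p) = -5*p
y(Y) = (50 + Y)/(165 + Y) (y(Y) = (Y - 5*(-10))/(Y + 165) = (Y + 50)/(165 + Y) = (50 + Y)/(165 + Y))
-y(w) = -(50 + 5)/(165 + 5) = -55/170 = -1*11/34 = -11/34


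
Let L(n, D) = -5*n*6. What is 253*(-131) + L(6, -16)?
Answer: -33323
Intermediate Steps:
L(n, D) = -30*n
253*(-131) + L(6, -16) = 253*(-131) - 30*6 = -33143 - 180 = -33323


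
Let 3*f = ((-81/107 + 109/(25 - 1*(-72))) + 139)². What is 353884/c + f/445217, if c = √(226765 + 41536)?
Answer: 2092324641169/143881188825291 + 353884*√268301/268301 ≈ 683.22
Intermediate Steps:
c = √268301 ≈ 517.98
f = 2092324641169/323170923 (f = ((-81/107 + 109/(25 - 1*(-72))) + 139)²/3 = ((-81*1/107 + 109/(25 + 72)) + 139)²/3 = ((-81/107 + 109/97) + 139)²/3 = (3806/10379 + 139)²/3 = (1446487/10379)²/3 = (⅓)*(2092324641169/107723641) = 2092324641169/323170923 ≈ 6474.4)
353884/c + f/445217 = 353884/(√268301) + (2092324641169/323170923)/445217 = 353884*(√268301/268301) + (2092324641169/323170923)*(1/445217) = 353884*√268301/268301 + 2092324641169/143881188825291 = 2092324641169/143881188825291 + 353884*√268301/268301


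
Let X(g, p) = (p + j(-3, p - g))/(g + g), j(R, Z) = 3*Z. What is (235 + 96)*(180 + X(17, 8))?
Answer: 2019431/34 ≈ 59395.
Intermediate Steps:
X(g, p) = (-3*g + 4*p)/(2*g) (X(g, p) = (p + 3*(p - g))/(g + g) = (p + (-3*g + 3*p))/((2*g)) = (-3*g + 4*p)*(1/(2*g)) = (-3*g + 4*p)/(2*g))
(235 + 96)*(180 + X(17, 8)) = (235 + 96)*(180 + (-3/2 + 2*8/17)) = 331*(180 + (-3/2 + 2*8*(1/17))) = 331*(180 + (-3/2 + 16/17)) = 331*(180 - 19/34) = 331*(6101/34) = 2019431/34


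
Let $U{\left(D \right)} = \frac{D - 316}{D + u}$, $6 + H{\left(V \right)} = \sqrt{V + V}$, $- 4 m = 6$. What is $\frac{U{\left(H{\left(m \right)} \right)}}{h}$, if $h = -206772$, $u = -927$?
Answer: $- \frac{33381}{19999263536} + \frac{611 i \sqrt{3}}{179993371824} \approx -1.6691 \cdot 10^{-6} + 5.8796 \cdot 10^{-9} i$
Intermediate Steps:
$m = - \frac{3}{2}$ ($m = \left(- \frac{1}{4}\right) 6 = - \frac{3}{2} \approx -1.5$)
$H{\left(V \right)} = -6 + \sqrt{2} \sqrt{V}$ ($H{\left(V \right)} = -6 + \sqrt{V + V} = -6 + \sqrt{2 V} = -6 + \sqrt{2} \sqrt{V}$)
$U{\left(D \right)} = \frac{-316 + D}{-927 + D}$ ($U{\left(D \right)} = \frac{D - 316}{D - 927} = \frac{-316 + D}{-927 + D}$)
$\frac{U{\left(H{\left(m \right)} \right)}}{h} = \frac{\frac{1}{-927 - \left(6 - \sqrt{2} \sqrt{- \frac{3}{2}}\right)} \left(-316 - \left(6 - \sqrt{2} \sqrt{- \frac{3}{2}}\right)\right)}{-206772} = \frac{-316 - \left(6 - \sqrt{2} \frac{i \sqrt{6}}{2}\right)}{-927 - \left(6 - \sqrt{2} \frac{i \sqrt{6}}{2}\right)} \left(- \frac{1}{206772}\right) = \frac{-316 - \left(6 - i \sqrt{3}\right)}{-927 - \left(6 - i \sqrt{3}\right)} \left(- \frac{1}{206772}\right) = \frac{-322 + i \sqrt{3}}{-933 + i \sqrt{3}} \left(- \frac{1}{206772}\right) = - \frac{-322 + i \sqrt{3}}{206772 \left(-933 + i \sqrt{3}\right)}$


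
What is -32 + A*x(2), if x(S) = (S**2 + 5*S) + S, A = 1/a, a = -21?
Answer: -688/21 ≈ -32.762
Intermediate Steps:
A = -1/21 (A = 1/(-21) = -1/21 ≈ -0.047619)
x(S) = S**2 + 6*S
-32 + A*x(2) = -32 - 2*(6 + 2)/21 = -32 - 2*8/21 = -32 - 1/21*16 = -32 - 16/21 = -688/21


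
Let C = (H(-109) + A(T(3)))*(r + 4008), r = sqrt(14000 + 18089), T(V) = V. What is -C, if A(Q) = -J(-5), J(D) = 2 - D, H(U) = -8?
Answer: 60120 + 15*sqrt(32089) ≈ 62807.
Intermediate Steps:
r = sqrt(32089) ≈ 179.13
A(Q) = -7 (A(Q) = -(2 - 1*(-5)) = -(2 + 5) = -1*7 = -7)
C = -60120 - 15*sqrt(32089) (C = (-8 - 7)*(sqrt(32089) + 4008) = -15*(4008 + sqrt(32089)) = -60120 - 15*sqrt(32089) ≈ -62807.)
-C = -(-60120 - 15*sqrt(32089)) = 60120 + 15*sqrt(32089)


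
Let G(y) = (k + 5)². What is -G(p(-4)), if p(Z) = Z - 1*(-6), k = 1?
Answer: -36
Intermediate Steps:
p(Z) = 6 + Z (p(Z) = Z + 6 = 6 + Z)
G(y) = 36 (G(y) = (1 + 5)² = 6² = 36)
-G(p(-4)) = -1*36 = -36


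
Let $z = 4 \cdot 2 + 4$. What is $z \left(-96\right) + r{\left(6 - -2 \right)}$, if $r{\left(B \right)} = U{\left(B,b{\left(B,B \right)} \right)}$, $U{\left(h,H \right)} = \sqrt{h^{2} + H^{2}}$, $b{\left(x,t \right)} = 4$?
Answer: $-1152 + 4 \sqrt{5} \approx -1143.1$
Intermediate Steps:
$z = 12$ ($z = 8 + 4 = 12$)
$U{\left(h,H \right)} = \sqrt{H^{2} + h^{2}}$
$r{\left(B \right)} = \sqrt{16 + B^{2}}$ ($r{\left(B \right)} = \sqrt{4^{2} + B^{2}} = \sqrt{16 + B^{2}}$)
$z \left(-96\right) + r{\left(6 - -2 \right)} = 12 \left(-96\right) + \sqrt{16 + \left(6 - -2\right)^{2}} = -1152 + \sqrt{16 + \left(6 + 2\right)^{2}} = -1152 + \sqrt{16 + 8^{2}} = -1152 + \sqrt{16 + 64} = -1152 + \sqrt{80} = -1152 + 4 \sqrt{5}$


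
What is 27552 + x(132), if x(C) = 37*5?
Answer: 27737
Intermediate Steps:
x(C) = 185
27552 + x(132) = 27552 + 185 = 27737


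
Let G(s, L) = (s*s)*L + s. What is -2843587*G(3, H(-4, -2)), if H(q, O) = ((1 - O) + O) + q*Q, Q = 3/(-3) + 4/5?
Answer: -272984352/5 ≈ -5.4597e+7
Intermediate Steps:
Q = -⅕ (Q = 3*(-⅓) + 4*(⅕) = -1 + ⅘ = -⅕ ≈ -0.20000)
H(q, O) = 1 - q/5 (H(q, O) = ((1 - O) + O) + q*(-⅕) = 1 - q/5)
G(s, L) = s + L*s² (G(s, L) = s²*L + s = L*s² + s = s + L*s²)
-2843587*G(3, H(-4, -2)) = -8530761*(1 + (1 - ⅕*(-4))*3) = -8530761*(1 + (1 + ⅘)*3) = -8530761*(1 + (9/5)*3) = -8530761*(1 + 27/5) = -8530761*32/5 = -2843587*96/5 = -272984352/5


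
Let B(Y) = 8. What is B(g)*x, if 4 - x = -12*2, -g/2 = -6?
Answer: 224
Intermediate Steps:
g = 12 (g = -2*(-6) = 12)
x = 28 (x = 4 - (-12)*2 = 4 - 1*(-24) = 4 + 24 = 28)
B(g)*x = 8*28 = 224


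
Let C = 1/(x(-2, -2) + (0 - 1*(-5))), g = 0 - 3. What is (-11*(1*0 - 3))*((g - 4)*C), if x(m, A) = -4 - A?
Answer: -77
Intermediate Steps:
g = -3
C = ⅓ (C = 1/((-4 - 1*(-2)) + (0 - 1*(-5))) = 1/((-4 + 2) + (0 + 5)) = 1/(-2 + 5) = 1/3 = ⅓ ≈ 0.33333)
(-11*(1*0 - 3))*((g - 4)*C) = (-11*(1*0 - 3))*((-3 - 4)*(⅓)) = (-11*(0 - 3))*(-7*⅓) = -11*(-3)*(-7/3) = 33*(-7/3) = -77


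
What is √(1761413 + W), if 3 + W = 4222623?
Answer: √5984033 ≈ 2446.2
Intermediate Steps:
W = 4222620 (W = -3 + 4222623 = 4222620)
√(1761413 + W) = √(1761413 + 4222620) = √5984033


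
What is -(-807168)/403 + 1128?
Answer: 1261752/403 ≈ 3130.9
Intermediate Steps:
-(-807168)/403 + 1128 = -1051*(-768/403) + 1128 = 807168/403 + 1128 = 1261752/403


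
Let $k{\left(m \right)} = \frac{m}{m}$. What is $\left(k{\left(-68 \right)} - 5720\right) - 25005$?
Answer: $-30724$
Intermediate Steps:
$k{\left(m \right)} = 1$
$\left(k{\left(-68 \right)} - 5720\right) - 25005 = \left(1 - 5720\right) - 25005 = -5719 - 25005 = -30724$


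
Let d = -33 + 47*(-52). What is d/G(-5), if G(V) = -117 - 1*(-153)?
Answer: -2477/36 ≈ -68.806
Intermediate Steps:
G(V) = 36 (G(V) = -117 + 153 = 36)
d = -2477 (d = -33 - 2444 = -2477)
d/G(-5) = -2477/36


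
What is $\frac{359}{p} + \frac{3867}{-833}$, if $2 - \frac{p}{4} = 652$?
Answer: $- \frac{10353247}{2165800} \approx -4.7803$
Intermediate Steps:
$p = -2600$ ($p = 8 - 2608 = -2600$)
$\frac{359}{p} + \frac{3867}{-833} = \frac{359}{-2600} + \frac{3867}{-833} = 359 \left(- \frac{1}{2600}\right) + 3867 \left(- \frac{1}{833}\right) = - \frac{359}{2600} - \frac{3867}{833} = - \frac{10353247}{2165800}$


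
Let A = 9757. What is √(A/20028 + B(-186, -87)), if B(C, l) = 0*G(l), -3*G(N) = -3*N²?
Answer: √48853299/10014 ≈ 0.69797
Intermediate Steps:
G(N) = N² (G(N) = -(-1)*N² = N²)
B(C, l) = 0 (B(C, l) = 0*l² = 0)
√(A/20028 + B(-186, -87)) = √(9757/20028 + 0) = √(9757/20028) = √48853299/10014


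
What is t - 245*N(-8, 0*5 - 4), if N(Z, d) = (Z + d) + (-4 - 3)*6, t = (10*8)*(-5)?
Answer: 12830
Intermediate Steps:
t = -400 (t = 80*(-5) = -400)
N(Z, d) = -42 + Z + d (N(Z, d) = (Z + d) - 7*6 = (Z + d) - 42 = -42 + Z + d)
t - 245*N(-8, 0*5 - 4) = -400 - 245*(-42 - 8 + (0*5 - 4)) = -400 - 245*(-42 - 8 + (0 - 4)) = -400 - 245*(-42 - 8 - 4) = -400 - 245*(-54) = -400 + 13230 = 12830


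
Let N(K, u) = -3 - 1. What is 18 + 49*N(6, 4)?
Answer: -178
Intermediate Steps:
N(K, u) = -4
18 + 49*N(6, 4) = 18 + 49*(-4) = 18 - 196 = -178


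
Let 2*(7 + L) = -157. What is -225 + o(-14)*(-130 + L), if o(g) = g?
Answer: 2792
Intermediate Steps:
L = -171/2 (L = -7 + (½)*(-157) = -7 - 157/2 = -171/2 ≈ -85.500)
-225 + o(-14)*(-130 + L) = -225 - 14*(-130 - 171/2) = -225 - 14*(-431/2) = -225 + 3017 = 2792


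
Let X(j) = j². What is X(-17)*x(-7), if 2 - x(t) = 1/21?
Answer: 11849/21 ≈ 564.24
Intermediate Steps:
x(t) = 41/21 (x(t) = 2 - 1/21 = 41/21)
X(-17)*x(-7) = (-17)²*(41/21) = 289*(41/21) = 11849/21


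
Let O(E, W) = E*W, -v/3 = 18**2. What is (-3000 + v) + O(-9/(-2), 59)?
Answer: -7413/2 ≈ -3706.5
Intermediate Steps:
v = -972 (v = -3*18**2 = -3*324 = -972)
(-3000 + v) + O(-9/(-2), 59) = (-3000 - 972) - 9/(-2)*59 = -3972 - 9*(-1/2)*59 = -3972 + (9/2)*59 = -3972 + 531/2 = -7413/2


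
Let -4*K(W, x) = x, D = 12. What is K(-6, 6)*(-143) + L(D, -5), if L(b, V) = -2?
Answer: 425/2 ≈ 212.50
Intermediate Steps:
K(W, x) = -x/4
K(-6, 6)*(-143) + L(D, -5) = -¼*6*(-143) - 2 = -3/2*(-143) - 2 = 429/2 - 2 = 425/2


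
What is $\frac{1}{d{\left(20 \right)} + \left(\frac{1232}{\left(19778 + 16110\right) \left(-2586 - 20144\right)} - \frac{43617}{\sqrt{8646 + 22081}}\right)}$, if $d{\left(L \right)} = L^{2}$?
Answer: $\frac{31947550751132992591190}{7833989449697594165275483} + \frac{113373932239845725700 \sqrt{30727}}{7833989449697594165275483} \approx 0.0066149$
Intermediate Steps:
$\frac{1}{d{\left(20 \right)} + \left(\frac{1232}{\left(19778 + 16110\right) \left(-2586 - 20144\right)} - \frac{43617}{\sqrt{8646 + 22081}}\right)} = \frac{1}{20^{2} + \left(\frac{1232}{\left(19778 + 16110\right) \left(-2586 - 20144\right)} - \frac{43617}{\sqrt{8646 + 22081}}\right)} = \frac{1}{400 + \left(\frac{1232}{35888 \left(-22730\right)} - \frac{43617}{\sqrt{30727}}\right)} = \frac{1}{400 + \left(\frac{1232}{-815734240} - 43617 \frac{\sqrt{30727}}{30727}\right)} = \frac{1}{400 + \left(1232 \left(- \frac{1}{815734240}\right) - \frac{43617 \sqrt{30727}}{30727}\right)} = \frac{1}{400 - \left(\frac{77}{50983390} + \frac{43617 \sqrt{30727}}{30727}\right)} = \frac{1}{\frac{20393355923}{50983390} - \frac{43617 \sqrt{30727}}{30727}}$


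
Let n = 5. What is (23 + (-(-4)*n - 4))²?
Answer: 1521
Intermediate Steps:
(23 + (-(-4)*n - 4))² = (23 + (-(-4)*5 - 4))² = (23 + (-4*(-5) - 4))² = (23 + (20 - 4))² = (23 + 16)² = 39² = 1521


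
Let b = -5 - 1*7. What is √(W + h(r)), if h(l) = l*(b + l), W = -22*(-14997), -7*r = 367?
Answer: √16332283/7 ≈ 577.33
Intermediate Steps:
r = -367/7 (r = -⅐*367 = -367/7 ≈ -52.429)
b = -12 (b = -5 - 7 = -12)
W = 329934
h(l) = l*(-12 + l)
√(W + h(r)) = √(329934 - 367*(-12 - 367/7)/7) = √(329934 - 367/7*(-451/7)) = √(329934 + 165517/49) = √(16332283/49) = √16332283/7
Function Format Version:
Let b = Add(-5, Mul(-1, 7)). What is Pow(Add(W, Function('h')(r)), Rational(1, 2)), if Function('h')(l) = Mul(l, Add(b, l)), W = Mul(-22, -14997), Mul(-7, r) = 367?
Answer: Mul(Rational(1, 7), Pow(16332283, Rational(1, 2))) ≈ 577.33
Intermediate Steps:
r = Rational(-367, 7) (r = Mul(Rational(-1, 7), 367) = Rational(-367, 7) ≈ -52.429)
b = -12 (b = Add(-5, -7) = -12)
W = 329934
Function('h')(l) = Mul(l, Add(-12, l))
Pow(Add(W, Function('h')(r)), Rational(1, 2)) = Pow(Add(329934, Mul(Rational(-367, 7), Add(-12, Rational(-367, 7)))), Rational(1, 2)) = Pow(Add(329934, Mul(Rational(-367, 7), Rational(-451, 7))), Rational(1, 2)) = Pow(Add(329934, Rational(165517, 49)), Rational(1, 2)) = Pow(Rational(16332283, 49), Rational(1, 2)) = Mul(Rational(1, 7), Pow(16332283, Rational(1, 2)))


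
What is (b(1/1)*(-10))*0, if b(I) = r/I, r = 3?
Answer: 0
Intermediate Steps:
b(I) = 3/I
(b(1/1)*(-10))*0 = ((3/(1/1))*(-10))*0 = ((3/1)*(-10))*0 = ((3*1)*(-10))*0 = (3*(-10))*0 = -30*0 = 0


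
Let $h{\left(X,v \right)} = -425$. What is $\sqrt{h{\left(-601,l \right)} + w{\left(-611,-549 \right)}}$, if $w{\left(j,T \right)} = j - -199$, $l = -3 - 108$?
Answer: $3 i \sqrt{93} \approx 28.931 i$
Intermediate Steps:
$l = -111$ ($l = -3 - 108 = -111$)
$w{\left(j,T \right)} = 199 + j$ ($w{\left(j,T \right)} = j + 199 = 199 + j$)
$\sqrt{h{\left(-601,l \right)} + w{\left(-611,-549 \right)}} = \sqrt{-425 + \left(199 - 611\right)} = \sqrt{-425 - 412} = \sqrt{-837} = 3 i \sqrt{93}$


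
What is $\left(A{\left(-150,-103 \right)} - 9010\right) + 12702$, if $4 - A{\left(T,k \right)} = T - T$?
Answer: $3696$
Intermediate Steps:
$A{\left(T,k \right)} = 4$ ($A{\left(T,k \right)} = 4 - \left(T - T\right) = 4 - 0 = 4 + 0 = 4$)
$\left(A{\left(-150,-103 \right)} - 9010\right) + 12702 = \left(4 - 9010\right) + 12702 = -9006 + 12702 = 3696$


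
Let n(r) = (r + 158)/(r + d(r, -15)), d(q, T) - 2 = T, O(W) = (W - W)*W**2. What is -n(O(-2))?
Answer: 158/13 ≈ 12.154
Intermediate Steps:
O(W) = 0 (O(W) = 0*W**2 = 0)
d(q, T) = 2 + T
n(r) = (158 + r)/(-13 + r) (n(r) = (r + 158)/(r + (2 - 15)) = (158 + r)/(r - 13) = (158 + r)/(-13 + r))
-n(O(-2)) = -(158 + 0)/(-13 + 0) = -158/(-13) = -(-1)*158/13 = -1*(-158/13) = 158/13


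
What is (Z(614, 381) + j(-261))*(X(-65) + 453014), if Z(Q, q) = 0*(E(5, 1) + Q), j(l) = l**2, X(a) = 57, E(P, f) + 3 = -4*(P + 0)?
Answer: 30863649591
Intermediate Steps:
E(P, f) = -3 - 4*P (E(P, f) = -3 - 4*(P + 0) = -3 - 4*P)
Z(Q, q) = 0 (Z(Q, q) = 0*((-3 - 4*5) + Q) = 0*((-3 - 20) + Q) = 0*(-23 + Q) = 0)
(Z(614, 381) + j(-261))*(X(-65) + 453014) = (0 + (-261)**2)*(57 + 453014) = (0 + 68121)*453071 = 68121*453071 = 30863649591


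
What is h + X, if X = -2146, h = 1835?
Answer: -311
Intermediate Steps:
h + X = 1835 - 2146 = -311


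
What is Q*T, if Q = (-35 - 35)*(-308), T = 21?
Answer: 452760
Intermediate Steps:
Q = 21560 (Q = -70*(-308) = 21560)
Q*T = 21560*21 = 452760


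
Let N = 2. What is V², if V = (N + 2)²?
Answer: 256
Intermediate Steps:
V = 16 (V = (2 + 2)² = 4² = 16)
V² = 16² = 256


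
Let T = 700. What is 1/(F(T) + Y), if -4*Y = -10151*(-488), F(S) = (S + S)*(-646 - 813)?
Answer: -1/3281022 ≈ -3.0478e-7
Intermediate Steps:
F(S) = -2918*S (F(S) = (2*S)*(-1459) = -2918*S)
Y = -1238422 (Y = -(-10151)*(-488)/4 = -¼*4953688 = -1238422)
1/(F(T) + Y) = 1/(-2918*700 - 1238422) = 1/(-2042600 - 1238422) = 1/(-3281022) = -1/3281022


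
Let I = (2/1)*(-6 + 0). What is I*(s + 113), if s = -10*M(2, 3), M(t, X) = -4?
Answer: -1836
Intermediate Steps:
I = -12 (I = (2*1)*(-6) = 2*(-6) = -12)
s = 40 (s = -10*(-4) = 40)
I*(s + 113) = -12*(40 + 113) = -12*153 = -1836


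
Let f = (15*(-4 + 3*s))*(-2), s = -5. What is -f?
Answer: -570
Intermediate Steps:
f = 570 (f = (15*(-4 + 3*(-5)))*(-2) = (15*(-4 - 15))*(-2) = (15*(-19))*(-2) = -285*(-2) = 570)
-f = -1*570 = -570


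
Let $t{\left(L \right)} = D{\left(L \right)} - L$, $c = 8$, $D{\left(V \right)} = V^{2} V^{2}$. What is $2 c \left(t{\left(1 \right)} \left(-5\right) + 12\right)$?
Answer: $192$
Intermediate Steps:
$D{\left(V \right)} = V^{4}$
$t{\left(L \right)} = L^{4} - L$
$2 c \left(t{\left(1 \right)} \left(-5\right) + 12\right) = 2 \cdot 8 \left(\left(1^{4} - 1\right) \left(-5\right) + 12\right) = 2 \cdot 8 \left(\left(1 - 1\right) \left(-5\right) + 12\right) = 2 \cdot 8 \left(0 \left(-5\right) + 12\right) = 2 \cdot 8 \left(0 + 12\right) = 2 \cdot 8 \cdot 12 = 2 \cdot 96 = 192$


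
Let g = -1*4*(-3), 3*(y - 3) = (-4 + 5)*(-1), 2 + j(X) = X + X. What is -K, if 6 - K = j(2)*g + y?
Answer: 62/3 ≈ 20.667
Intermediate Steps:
j(X) = -2 + 2*X (j(X) = -2 + (X + X) = -2 + 2*X)
y = 8/3 (y = 3 + ((-4 + 5)*(-1))/3 = 3 + (1*(-1))/3 = 3 + (⅓)*(-1) = 3 - ⅓ = 8/3 ≈ 2.6667)
g = 12 (g = -4*(-3) = 12)
K = -62/3 (K = 6 - ((-2 + 2*2)*12 + 8/3) = 6 - ((-2 + 4)*12 + 8/3) = 6 - (2*12 + 8/3) = 6 - (24 + 8/3) = 6 - 1*80/3 = 6 - 80/3 = -62/3 ≈ -20.667)
-K = -1*(-62/3) = 62/3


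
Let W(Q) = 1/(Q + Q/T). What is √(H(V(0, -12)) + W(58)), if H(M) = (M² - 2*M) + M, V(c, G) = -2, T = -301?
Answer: √18217974/1740 ≈ 2.4530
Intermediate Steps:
W(Q) = 301/(300*Q) (W(Q) = 1/(Q + Q/(-301)) = 1/(Q + Q*(-1/301)) = 1/(Q - Q/301) = 1/(300*Q/301) = 301/(300*Q))
H(M) = M² - M
√(H(V(0, -12)) + W(58)) = √(-2*(-1 - 2) + (301/300)/58) = √(-2*(-3) + (301/300)*(1/58)) = √(6 + 301/17400) = √(104701/17400) = √18217974/1740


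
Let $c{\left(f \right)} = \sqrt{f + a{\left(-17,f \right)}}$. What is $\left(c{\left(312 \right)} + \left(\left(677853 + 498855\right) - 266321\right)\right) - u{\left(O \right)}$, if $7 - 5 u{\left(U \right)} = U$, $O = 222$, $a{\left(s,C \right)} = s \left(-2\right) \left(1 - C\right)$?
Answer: $910430 + i \sqrt{10262} \approx 9.1043 \cdot 10^{5} + 101.3 i$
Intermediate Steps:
$a{\left(s,C \right)} = - 2 s \left(1 - C\right)$
$u{\left(U \right)} = \frac{7}{5} - \frac{U}{5}$
$c{\left(f \right)} = \sqrt{34 - 33 f}$ ($c{\left(f \right)} = \sqrt{f + 2 \left(-17\right) \left(-1 + f\right)} = \sqrt{f - \left(-34 + 34 f\right)} = \sqrt{34 - 33 f}$)
$\left(c{\left(312 \right)} + \left(\left(677853 + 498855\right) - 266321\right)\right) - u{\left(O \right)} = \left(\sqrt{34 - 10296} + \left(\left(677853 + 498855\right) - 266321\right)\right) - \left(\frac{7}{5} - \frac{222}{5}\right) = \left(\sqrt{34 - 10296} + \left(1176708 - 266321\right)\right) - \left(\frac{7}{5} - \frac{222}{5}\right) = \left(\sqrt{-10262} + 910387\right) - -43 = \left(i \sqrt{10262} + 910387\right) + 43 = \left(910387 + i \sqrt{10262}\right) + 43 = 910430 + i \sqrt{10262}$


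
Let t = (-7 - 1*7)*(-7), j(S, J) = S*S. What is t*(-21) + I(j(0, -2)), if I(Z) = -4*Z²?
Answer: -2058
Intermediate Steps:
j(S, J) = S²
t = 98 (t = (-7 - 7)*(-7) = -14*(-7) = 98)
t*(-21) + I(j(0, -2)) = 98*(-21) - 4*(0²)² = -2058 - 4*0² = -2058 - 4*0 = -2058 + 0 = -2058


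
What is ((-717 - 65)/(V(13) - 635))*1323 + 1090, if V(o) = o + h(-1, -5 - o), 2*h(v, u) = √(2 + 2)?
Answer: 2756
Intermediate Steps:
h(v, u) = 1 (h(v, u) = √(2 + 2)/2 = √4/2 = (½)*2 = 1)
V(o) = 1 + o (V(o) = o + 1 = 1 + o)
((-717 - 65)/(V(13) - 635))*1323 + 1090 = ((-717 - 65)/((1 + 13) - 635))*1323 + 1090 = -782/(14 - 635)*1323 + 1090 = -782/(-621)*1323 + 1090 = -782*(-1/621)*1323 + 1090 = (34/27)*1323 + 1090 = 1666 + 1090 = 2756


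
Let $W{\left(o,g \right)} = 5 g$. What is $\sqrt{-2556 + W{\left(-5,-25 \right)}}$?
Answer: $i \sqrt{2681} \approx 51.778 i$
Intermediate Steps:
$\sqrt{-2556 + W{\left(-5,-25 \right)}} = \sqrt{-2556 + 5 \left(-25\right)} = \sqrt{-2556 - 125} = \sqrt{-2681} = i \sqrt{2681}$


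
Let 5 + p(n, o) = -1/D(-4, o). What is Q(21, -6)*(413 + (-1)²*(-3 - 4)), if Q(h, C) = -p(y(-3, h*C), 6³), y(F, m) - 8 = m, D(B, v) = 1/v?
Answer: 89726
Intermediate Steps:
y(F, m) = 8 + m
p(n, o) = -5 - o (p(n, o) = -5 - 1/(1/o) = -5 - o)
Q(h, C) = 221 (Q(h, C) = -(-5 - 1*6³) = -(-5 - 1*216) = -(-5 - 216) = -1*(-221) = 221)
Q(21, -6)*(413 + (-1)²*(-3 - 4)) = 221*(413 + (-1)²*(-3 - 4)) = 221*(413 + 1*(-7)) = 221*(413 - 7) = 221*406 = 89726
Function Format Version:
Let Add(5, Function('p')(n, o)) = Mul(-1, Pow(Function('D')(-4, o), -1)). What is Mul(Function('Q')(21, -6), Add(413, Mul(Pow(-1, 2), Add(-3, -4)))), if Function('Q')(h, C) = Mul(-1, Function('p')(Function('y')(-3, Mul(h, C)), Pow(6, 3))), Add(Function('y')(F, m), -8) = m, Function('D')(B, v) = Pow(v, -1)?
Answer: 89726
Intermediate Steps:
Function('y')(F, m) = Add(8, m)
Function('p')(n, o) = Add(-5, Mul(-1, o)) (Function('p')(n, o) = Add(-5, Mul(-1, Pow(Pow(o, -1), -1))) = Add(-5, Mul(-1, o)))
Function('Q')(h, C) = 221 (Function('Q')(h, C) = Mul(-1, Add(-5, Mul(-1, Pow(6, 3)))) = Mul(-1, Add(-5, Mul(-1, 216))) = Mul(-1, Add(-5, -216)) = Mul(-1, -221) = 221)
Mul(Function('Q')(21, -6), Add(413, Mul(Pow(-1, 2), Add(-3, -4)))) = Mul(221, Add(413, Mul(Pow(-1, 2), Add(-3, -4)))) = Mul(221, Add(413, Mul(1, -7))) = Mul(221, Add(413, -7)) = Mul(221, 406) = 89726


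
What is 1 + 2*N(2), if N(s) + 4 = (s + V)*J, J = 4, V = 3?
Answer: 33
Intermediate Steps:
N(s) = 8 + 4*s (N(s) = -4 + (s + 3)*4 = -4 + (3 + s)*4 = -4 + (12 + 4*s) = 8 + 4*s)
1 + 2*N(2) = 1 + 2*(8 + 4*2) = 1 + 2*(8 + 8) = 1 + 2*16 = 1 + 32 = 33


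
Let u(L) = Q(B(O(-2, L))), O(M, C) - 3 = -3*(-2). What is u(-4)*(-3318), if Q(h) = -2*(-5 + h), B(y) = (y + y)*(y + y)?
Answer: 2116884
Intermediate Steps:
O(M, C) = 9 (O(M, C) = 3 - 3*(-2) = 3 + 6 = 9)
B(y) = 4*y**2 (B(y) = (2*y)*(2*y) = 4*y**2)
Q(h) = 10 - 2*h
u(L) = -638 (u(L) = 10 - 8*9**2 = 10 - 8*81 = 10 - 2*324 = 10 - 648 = -638)
u(-4)*(-3318) = -638*(-3318) = 2116884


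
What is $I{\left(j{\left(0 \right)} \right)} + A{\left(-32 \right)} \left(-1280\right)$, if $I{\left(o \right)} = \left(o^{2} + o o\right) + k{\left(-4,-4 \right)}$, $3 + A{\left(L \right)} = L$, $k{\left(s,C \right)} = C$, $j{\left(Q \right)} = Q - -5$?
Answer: $44846$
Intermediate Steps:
$j{\left(Q \right)} = 5 + Q$ ($j{\left(Q \right)} = Q + 5 = 5 + Q$)
$A{\left(L \right)} = -3 + L$
$I{\left(o \right)} = -4 + 2 o^{2}$ ($I{\left(o \right)} = \left(o^{2} + o o\right) - 4 = \left(o^{2} + o^{2}\right) - 4 = 2 o^{2} - 4 = -4 + 2 o^{2}$)
$I{\left(j{\left(0 \right)} \right)} + A{\left(-32 \right)} \left(-1280\right) = \left(-4 + 2 \left(5 + 0\right)^{2}\right) + \left(-3 - 32\right) \left(-1280\right) = \left(-4 + 2 \cdot 5^{2}\right) - -44800 = \left(-4 + 2 \cdot 25\right) + 44800 = \left(-4 + 50\right) + 44800 = 46 + 44800 = 44846$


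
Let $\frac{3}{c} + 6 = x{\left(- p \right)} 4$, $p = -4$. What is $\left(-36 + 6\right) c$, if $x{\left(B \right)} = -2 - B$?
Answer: $3$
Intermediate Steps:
$c = - \frac{1}{10}$ ($c = \frac{3}{-6 + \left(-2 - \left(-1\right) \left(-4\right)\right) 4} = \frac{3}{-6 + \left(-2 - 4\right) 4} = \frac{3}{-6 - 24} = \frac{3}{-30} = 3 \left(- \frac{1}{30}\right) = - \frac{1}{10} \approx -0.1$)
$\left(-36 + 6\right) c = \left(-36 + 6\right) \left(- \frac{1}{10}\right) = \left(-30\right) \left(- \frac{1}{10}\right) = 3$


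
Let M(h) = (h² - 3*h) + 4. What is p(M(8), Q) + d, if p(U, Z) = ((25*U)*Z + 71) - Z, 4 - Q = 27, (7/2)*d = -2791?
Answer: -182024/7 ≈ -26003.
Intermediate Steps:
d = -5582/7 (d = (2/7)*(-2791) = -5582/7 ≈ -797.43)
Q = -23 (Q = 4 - 1*27 = 4 - 27 = -23)
M(h) = 4 + h² - 3*h
p(U, Z) = 71 - Z + 25*U*Z (p(U, Z) = (25*U*Z + 71) - Z = (71 + 25*U*Z) - Z = 71 - Z + 25*U*Z)
p(M(8), Q) + d = (71 - 1*(-23) + 25*(4 + 8² - 3*8)*(-23)) - 5582/7 = (71 + 23 + 25*(4 + 64 - 24)*(-23)) - 5582/7 = (71 + 23 + 25*44*(-23)) - 5582/7 = (71 + 23 - 25300) - 5582/7 = -25206 - 5582/7 = -182024/7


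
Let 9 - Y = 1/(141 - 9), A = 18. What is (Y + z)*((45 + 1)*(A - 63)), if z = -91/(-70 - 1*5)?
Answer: -2323851/110 ≈ -21126.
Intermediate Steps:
Y = 1187/132 (Y = 9 - 1/(141 - 9) = 9 - 1/132 = 1187/132 ≈ 8.9924)
z = 91/75 (z = -91/(-70 - 5) = -91/(-75) = -91*(-1/75) = 91/75 ≈ 1.2133)
(Y + z)*((45 + 1)*(A - 63)) = (1187/132 + 91/75)*((45 + 1)*(18 - 63)) = 33679*(46*(-45))/3300 = (33679/3300)*(-2070) = -2323851/110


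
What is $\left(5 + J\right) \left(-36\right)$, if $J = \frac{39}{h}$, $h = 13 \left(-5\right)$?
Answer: $- \frac{792}{5} \approx -158.4$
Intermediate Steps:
$h = -65$
$J = - \frac{3}{5}$ ($J = \frac{39}{-65} = 39 \left(- \frac{1}{65}\right) = - \frac{3}{5} \approx -0.6$)
$\left(5 + J\right) \left(-36\right) = \left(5 - \frac{3}{5}\right) \left(-36\right) = \frac{22}{5} \left(-36\right) = - \frac{792}{5}$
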